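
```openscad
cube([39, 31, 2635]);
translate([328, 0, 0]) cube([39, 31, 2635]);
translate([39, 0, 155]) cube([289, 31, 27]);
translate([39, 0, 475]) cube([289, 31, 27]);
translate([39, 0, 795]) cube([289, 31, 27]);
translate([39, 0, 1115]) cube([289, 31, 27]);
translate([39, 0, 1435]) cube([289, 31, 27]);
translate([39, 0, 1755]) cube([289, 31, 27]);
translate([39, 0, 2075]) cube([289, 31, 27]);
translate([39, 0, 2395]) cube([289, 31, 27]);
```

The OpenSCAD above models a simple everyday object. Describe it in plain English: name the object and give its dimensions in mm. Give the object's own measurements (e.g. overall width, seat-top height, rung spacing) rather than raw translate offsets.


A straight ladder. Two 39×31 mm vertical rails, 2635 mm tall, stand 367 mm apart (outside-to-outside) with their front faces coplanar on the −y side. 8 rungs, each 31 mm deep and 27 mm tall, span between the inner faces of the rails, front faces flush with the rails. The lowest rung's underside is at z = 155 mm and rungs are spaced 320 mm apart (underside to underside).


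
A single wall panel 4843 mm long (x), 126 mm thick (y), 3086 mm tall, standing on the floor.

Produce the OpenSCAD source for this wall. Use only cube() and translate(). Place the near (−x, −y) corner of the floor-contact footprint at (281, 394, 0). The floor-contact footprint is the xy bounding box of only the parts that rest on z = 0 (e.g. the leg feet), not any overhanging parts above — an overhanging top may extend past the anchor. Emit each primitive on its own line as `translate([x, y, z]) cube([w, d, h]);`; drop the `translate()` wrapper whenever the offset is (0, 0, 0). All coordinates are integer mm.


translate([281, 394, 0]) cube([4843, 126, 3086]);


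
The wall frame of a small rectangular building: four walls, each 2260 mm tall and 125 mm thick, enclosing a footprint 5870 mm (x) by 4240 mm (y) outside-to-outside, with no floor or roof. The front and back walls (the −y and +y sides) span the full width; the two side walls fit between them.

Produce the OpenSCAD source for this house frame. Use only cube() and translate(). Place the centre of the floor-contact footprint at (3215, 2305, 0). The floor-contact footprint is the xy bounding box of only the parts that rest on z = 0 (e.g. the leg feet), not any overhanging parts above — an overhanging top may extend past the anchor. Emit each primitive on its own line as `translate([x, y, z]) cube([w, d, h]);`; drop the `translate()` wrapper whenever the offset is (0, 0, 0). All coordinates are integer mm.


translate([280, 185, 0]) cube([5870, 125, 2260]);
translate([280, 4300, 0]) cube([5870, 125, 2260]);
translate([280, 310, 0]) cube([125, 3990, 2260]);
translate([6025, 310, 0]) cube([125, 3990, 2260]);


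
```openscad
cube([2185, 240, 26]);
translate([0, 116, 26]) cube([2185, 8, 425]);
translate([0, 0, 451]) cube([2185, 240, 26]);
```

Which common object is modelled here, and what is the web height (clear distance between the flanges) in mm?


An I-beam. The web height is 425 mm.

Two wide flanges with a thin centred web — an I-beam. Overall 477 mm minus two 26 mm flanges gives a web of 477 − 2·26 = 425 mm.


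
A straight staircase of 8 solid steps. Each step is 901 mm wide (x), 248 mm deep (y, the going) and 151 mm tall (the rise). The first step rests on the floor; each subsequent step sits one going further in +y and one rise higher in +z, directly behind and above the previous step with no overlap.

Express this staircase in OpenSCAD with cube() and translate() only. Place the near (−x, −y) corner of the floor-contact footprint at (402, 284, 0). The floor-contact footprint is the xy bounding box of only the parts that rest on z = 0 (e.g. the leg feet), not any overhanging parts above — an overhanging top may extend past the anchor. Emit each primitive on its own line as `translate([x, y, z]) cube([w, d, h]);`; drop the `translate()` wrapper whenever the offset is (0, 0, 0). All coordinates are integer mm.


translate([402, 284, 0]) cube([901, 248, 151]);
translate([402, 532, 151]) cube([901, 248, 151]);
translate([402, 780, 302]) cube([901, 248, 151]);
translate([402, 1028, 453]) cube([901, 248, 151]);
translate([402, 1276, 604]) cube([901, 248, 151]);
translate([402, 1524, 755]) cube([901, 248, 151]);
translate([402, 1772, 906]) cube([901, 248, 151]);
translate([402, 2020, 1057]) cube([901, 248, 151]);


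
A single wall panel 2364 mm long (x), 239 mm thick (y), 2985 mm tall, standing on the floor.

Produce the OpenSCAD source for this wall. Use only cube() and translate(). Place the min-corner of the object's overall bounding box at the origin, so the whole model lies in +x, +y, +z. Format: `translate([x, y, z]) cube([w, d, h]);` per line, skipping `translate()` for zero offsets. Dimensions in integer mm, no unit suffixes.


cube([2364, 239, 2985]);


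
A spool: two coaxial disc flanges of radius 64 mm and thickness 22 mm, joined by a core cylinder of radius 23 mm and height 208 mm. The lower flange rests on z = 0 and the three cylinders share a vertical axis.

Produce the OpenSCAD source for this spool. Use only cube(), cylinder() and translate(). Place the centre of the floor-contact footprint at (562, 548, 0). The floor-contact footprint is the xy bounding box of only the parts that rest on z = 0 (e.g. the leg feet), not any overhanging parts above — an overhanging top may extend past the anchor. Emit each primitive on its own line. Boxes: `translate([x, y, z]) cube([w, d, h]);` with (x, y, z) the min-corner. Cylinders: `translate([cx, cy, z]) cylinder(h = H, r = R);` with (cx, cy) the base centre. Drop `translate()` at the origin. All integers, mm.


translate([562, 548, 0]) cylinder(h = 22, r = 64);
translate([562, 548, 22]) cylinder(h = 208, r = 23);
translate([562, 548, 230]) cylinder(h = 22, r = 64);


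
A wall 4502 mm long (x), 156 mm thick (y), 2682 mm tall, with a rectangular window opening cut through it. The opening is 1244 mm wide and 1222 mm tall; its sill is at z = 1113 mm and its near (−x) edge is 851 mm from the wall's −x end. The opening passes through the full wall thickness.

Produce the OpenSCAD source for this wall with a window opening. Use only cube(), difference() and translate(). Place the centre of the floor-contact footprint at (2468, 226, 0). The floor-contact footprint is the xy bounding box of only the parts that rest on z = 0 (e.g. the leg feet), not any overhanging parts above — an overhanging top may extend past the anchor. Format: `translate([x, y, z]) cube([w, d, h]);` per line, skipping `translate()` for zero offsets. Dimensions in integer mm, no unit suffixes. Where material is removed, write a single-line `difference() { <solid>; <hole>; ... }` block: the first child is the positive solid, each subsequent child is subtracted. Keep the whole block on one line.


difference() { translate([217, 148, 0]) cube([4502, 156, 2682]); translate([1068, 148, 1113]) cube([1244, 156, 1222]); }


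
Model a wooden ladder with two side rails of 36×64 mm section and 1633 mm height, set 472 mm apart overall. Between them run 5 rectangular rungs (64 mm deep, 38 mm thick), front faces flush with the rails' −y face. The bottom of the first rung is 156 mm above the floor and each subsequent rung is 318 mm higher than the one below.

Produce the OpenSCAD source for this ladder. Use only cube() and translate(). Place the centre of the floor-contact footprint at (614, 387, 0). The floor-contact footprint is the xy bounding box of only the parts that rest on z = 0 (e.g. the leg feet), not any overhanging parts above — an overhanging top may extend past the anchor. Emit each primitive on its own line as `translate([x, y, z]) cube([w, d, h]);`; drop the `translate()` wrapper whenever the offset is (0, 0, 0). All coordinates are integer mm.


// rung span = 472 - 2*36 = 400
// rung[k] z = 156 + k*318
translate([378, 355, 0]) cube([36, 64, 1633]);
translate([814, 355, 0]) cube([36, 64, 1633]);
translate([414, 355, 156]) cube([400, 64, 38]);
translate([414, 355, 474]) cube([400, 64, 38]);
translate([414, 355, 792]) cube([400, 64, 38]);
translate([414, 355, 1110]) cube([400, 64, 38]);
translate([414, 355, 1428]) cube([400, 64, 38]);


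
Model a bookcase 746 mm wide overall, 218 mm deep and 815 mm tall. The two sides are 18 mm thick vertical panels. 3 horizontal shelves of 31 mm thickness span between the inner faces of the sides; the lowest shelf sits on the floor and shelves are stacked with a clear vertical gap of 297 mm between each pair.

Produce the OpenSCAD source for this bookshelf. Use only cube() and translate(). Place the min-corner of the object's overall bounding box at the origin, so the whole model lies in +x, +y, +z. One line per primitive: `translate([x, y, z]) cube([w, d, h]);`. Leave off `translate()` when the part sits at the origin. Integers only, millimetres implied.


cube([18, 218, 815]);
translate([728, 0, 0]) cube([18, 218, 815]);
translate([18, 0, 0]) cube([710, 218, 31]);
translate([18, 0, 328]) cube([710, 218, 31]);
translate([18, 0, 656]) cube([710, 218, 31]);


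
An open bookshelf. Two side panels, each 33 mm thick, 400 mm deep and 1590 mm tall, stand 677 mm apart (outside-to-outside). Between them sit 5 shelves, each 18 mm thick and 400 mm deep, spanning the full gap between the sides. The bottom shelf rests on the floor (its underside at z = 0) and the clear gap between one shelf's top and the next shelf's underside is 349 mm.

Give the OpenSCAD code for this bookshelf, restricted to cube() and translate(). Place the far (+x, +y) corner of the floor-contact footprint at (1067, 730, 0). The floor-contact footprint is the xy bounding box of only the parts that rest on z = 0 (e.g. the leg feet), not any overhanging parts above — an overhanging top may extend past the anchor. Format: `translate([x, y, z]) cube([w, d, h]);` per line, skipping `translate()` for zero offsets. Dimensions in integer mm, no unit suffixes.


translate([390, 330, 0]) cube([33, 400, 1590]);
translate([1034, 330, 0]) cube([33, 400, 1590]);
translate([423, 330, 0]) cube([611, 400, 18]);
translate([423, 330, 367]) cube([611, 400, 18]);
translate([423, 330, 734]) cube([611, 400, 18]);
translate([423, 330, 1101]) cube([611, 400, 18]);
translate([423, 330, 1468]) cube([611, 400, 18]);


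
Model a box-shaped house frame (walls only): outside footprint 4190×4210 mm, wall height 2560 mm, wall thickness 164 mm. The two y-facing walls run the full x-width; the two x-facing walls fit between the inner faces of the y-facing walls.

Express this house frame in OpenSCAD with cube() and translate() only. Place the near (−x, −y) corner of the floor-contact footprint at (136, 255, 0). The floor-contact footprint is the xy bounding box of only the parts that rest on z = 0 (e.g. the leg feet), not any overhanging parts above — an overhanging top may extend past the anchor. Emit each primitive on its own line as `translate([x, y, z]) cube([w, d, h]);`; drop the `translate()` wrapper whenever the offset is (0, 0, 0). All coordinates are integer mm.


translate([136, 255, 0]) cube([4190, 164, 2560]);
translate([136, 4301, 0]) cube([4190, 164, 2560]);
translate([136, 419, 0]) cube([164, 3882, 2560]);
translate([4162, 419, 0]) cube([164, 3882, 2560]);


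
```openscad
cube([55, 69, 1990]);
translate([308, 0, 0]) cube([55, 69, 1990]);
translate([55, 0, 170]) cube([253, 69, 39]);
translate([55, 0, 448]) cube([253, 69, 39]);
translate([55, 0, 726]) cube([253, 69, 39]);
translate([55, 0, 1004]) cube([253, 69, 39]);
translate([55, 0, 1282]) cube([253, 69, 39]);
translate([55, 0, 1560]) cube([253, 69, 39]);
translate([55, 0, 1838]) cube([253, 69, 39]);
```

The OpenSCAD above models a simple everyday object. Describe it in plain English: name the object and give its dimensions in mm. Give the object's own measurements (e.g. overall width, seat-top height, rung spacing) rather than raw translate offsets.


A straight ladder. Two 55×69 mm vertical rails, 1990 mm tall, stand 363 mm apart (outside-to-outside) with their front faces coplanar on the −y side. 7 rungs, each 69 mm deep and 39 mm tall, span between the inner faces of the rails, front faces flush with the rails. The lowest rung's underside is at z = 170 mm and rungs are spaced 278 mm apart (underside to underside).


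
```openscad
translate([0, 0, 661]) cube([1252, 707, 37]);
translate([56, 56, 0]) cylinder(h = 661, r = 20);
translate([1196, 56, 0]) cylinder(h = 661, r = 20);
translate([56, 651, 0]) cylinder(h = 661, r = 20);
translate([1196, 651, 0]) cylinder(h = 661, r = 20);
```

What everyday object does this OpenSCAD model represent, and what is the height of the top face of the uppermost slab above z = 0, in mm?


A table. The table height is 698 mm.

A 1252×707×37 slab sits at z = 661 on four Ø40 mm round legs — a table. The top surface is at 661 + 37 = 698 mm.


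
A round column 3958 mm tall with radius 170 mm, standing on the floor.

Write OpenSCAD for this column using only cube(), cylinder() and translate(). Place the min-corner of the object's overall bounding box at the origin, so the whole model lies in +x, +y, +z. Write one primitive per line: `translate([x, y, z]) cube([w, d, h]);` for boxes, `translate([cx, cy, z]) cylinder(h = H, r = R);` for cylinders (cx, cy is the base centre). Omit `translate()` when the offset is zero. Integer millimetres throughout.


translate([170, 170, 0]) cylinder(h = 3958, r = 170);


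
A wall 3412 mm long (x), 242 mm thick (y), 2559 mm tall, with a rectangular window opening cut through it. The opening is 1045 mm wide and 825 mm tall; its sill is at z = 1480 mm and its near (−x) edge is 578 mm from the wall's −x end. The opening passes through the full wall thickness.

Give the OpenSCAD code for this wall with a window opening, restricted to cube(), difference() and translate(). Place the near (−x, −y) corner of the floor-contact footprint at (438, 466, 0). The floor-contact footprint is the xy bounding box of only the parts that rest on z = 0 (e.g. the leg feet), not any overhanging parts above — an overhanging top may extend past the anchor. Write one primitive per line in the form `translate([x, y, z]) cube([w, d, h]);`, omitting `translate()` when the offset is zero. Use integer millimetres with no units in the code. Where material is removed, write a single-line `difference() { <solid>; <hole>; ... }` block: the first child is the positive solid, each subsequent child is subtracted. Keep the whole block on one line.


difference() { translate([438, 466, 0]) cube([3412, 242, 2559]); translate([1016, 466, 1480]) cube([1045, 242, 825]); }


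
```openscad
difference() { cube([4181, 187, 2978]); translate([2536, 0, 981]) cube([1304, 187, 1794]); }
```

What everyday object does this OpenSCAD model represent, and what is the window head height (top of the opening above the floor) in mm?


A wall with a window opening. The window head height is 2775 mm.

A wall with a rectangular opening subtracted — a window. Sill at z = 981, opening 1794 mm tall, so the head is at 981 + 1794 = 2775 mm.


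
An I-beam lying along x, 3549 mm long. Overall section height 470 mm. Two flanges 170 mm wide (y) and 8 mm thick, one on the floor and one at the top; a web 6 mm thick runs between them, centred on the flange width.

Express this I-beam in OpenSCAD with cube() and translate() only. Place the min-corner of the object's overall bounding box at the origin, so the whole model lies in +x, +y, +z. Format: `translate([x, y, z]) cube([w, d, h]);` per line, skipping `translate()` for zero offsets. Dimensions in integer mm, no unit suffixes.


cube([3549, 170, 8]);
translate([0, 82, 8]) cube([3549, 6, 454]);
translate([0, 0, 462]) cube([3549, 170, 8]);


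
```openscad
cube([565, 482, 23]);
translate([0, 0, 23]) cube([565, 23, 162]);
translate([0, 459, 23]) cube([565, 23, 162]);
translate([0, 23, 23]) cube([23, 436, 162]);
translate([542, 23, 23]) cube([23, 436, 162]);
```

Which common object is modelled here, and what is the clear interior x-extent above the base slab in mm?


An open box. The internal width is 519 mm.

A 565×482 base slab with four walls standing on it — an open box. The base is 565 mm wide and the walls are 23 mm thick, so the internal width is 565 − 2 × 23 = 519 mm.


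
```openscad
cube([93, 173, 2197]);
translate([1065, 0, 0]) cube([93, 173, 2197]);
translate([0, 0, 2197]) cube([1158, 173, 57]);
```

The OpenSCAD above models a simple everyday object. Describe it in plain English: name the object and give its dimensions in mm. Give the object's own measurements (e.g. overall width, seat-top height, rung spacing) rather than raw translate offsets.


A door frame. The clear opening is 972 mm wide and 2197 mm high. Two 93 mm wide jambs, 173 mm deep, stand either side of the opening from the floor to the top of the opening. A 57 mm thick head sits across the top of both jambs, spanning the full outside width of the frame.


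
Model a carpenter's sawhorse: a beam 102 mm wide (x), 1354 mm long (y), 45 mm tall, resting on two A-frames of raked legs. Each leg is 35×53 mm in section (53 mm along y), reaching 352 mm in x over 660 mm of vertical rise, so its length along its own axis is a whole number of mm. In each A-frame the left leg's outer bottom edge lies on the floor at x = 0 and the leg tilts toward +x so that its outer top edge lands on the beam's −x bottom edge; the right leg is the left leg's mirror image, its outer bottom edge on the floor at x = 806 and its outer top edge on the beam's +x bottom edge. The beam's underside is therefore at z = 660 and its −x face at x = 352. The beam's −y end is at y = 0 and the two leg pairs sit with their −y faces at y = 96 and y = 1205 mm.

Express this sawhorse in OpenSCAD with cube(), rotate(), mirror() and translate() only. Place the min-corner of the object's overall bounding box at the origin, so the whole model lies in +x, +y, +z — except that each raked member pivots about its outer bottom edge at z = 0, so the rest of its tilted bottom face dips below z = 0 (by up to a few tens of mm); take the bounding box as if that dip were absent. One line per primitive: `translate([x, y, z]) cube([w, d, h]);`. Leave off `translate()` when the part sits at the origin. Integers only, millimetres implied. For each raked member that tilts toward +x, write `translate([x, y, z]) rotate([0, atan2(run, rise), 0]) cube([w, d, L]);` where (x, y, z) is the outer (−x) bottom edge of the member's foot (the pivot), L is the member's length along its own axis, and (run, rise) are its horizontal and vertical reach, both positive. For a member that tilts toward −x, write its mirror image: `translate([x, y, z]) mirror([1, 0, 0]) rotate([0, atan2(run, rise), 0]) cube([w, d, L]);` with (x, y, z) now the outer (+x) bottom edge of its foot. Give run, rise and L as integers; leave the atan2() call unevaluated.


// leg length = √(352² + 660²) = 748
// right-leg outer foot x = 2·352 + 102 = 806
// beam min-corner = (352, 0, 660)
translate([352, 0, 660]) cube([102, 1354, 45]);
translate([0, 96, 0]) rotate([0, atan2(352, 660), 0]) cube([35, 53, 748]);
translate([806, 96, 0]) mirror([1, 0, 0]) rotate([0, atan2(352, 660), 0]) cube([35, 53, 748]);
translate([0, 1205, 0]) rotate([0, atan2(352, 660), 0]) cube([35, 53, 748]);
translate([806, 1205, 0]) mirror([1, 0, 0]) rotate([0, atan2(352, 660), 0]) cube([35, 53, 748]);


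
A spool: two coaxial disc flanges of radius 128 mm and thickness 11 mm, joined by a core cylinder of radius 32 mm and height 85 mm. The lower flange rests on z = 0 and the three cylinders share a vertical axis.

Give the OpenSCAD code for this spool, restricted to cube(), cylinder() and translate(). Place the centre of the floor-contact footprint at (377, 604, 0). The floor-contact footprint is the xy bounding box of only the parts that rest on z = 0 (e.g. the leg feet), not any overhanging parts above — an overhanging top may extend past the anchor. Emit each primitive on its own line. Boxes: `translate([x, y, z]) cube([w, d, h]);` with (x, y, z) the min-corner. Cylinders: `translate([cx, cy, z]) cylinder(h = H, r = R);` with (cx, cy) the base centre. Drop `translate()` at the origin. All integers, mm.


translate([377, 604, 0]) cylinder(h = 11, r = 128);
translate([377, 604, 11]) cylinder(h = 85, r = 32);
translate([377, 604, 96]) cylinder(h = 11, r = 128);


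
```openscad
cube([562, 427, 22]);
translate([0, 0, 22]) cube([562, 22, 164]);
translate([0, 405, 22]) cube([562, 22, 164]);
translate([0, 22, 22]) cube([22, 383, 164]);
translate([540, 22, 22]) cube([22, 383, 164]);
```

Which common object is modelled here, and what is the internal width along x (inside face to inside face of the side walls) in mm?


An open box. The internal width is 518 mm.

A 562×427 base slab with four walls standing on it — an open box. The base is 562 mm wide and the walls are 22 mm thick, so the internal width is 562 − 2 × 22 = 518 mm.


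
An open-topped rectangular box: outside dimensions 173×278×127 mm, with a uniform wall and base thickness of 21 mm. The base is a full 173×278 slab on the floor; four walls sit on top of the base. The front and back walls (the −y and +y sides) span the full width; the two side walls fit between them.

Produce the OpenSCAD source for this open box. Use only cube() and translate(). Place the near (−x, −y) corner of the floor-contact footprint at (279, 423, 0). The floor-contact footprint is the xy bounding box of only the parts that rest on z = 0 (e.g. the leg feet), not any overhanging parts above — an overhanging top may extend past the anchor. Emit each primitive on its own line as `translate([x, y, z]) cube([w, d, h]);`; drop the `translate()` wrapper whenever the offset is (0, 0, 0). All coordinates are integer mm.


translate([279, 423, 0]) cube([173, 278, 21]);
translate([279, 423, 21]) cube([173, 21, 106]);
translate([279, 680, 21]) cube([173, 21, 106]);
translate([279, 444, 21]) cube([21, 236, 106]);
translate([431, 444, 21]) cube([21, 236, 106]);


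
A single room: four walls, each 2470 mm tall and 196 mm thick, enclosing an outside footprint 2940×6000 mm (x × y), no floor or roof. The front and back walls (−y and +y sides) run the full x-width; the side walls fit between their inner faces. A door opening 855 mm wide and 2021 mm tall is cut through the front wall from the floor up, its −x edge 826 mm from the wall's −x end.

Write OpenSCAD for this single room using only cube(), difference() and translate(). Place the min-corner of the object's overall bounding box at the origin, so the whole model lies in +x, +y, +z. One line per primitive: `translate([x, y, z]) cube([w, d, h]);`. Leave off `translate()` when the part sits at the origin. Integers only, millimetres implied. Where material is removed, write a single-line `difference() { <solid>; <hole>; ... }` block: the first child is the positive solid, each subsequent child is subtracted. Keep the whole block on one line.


difference() { cube([2940, 196, 2470]); translate([826, 0, 0]) cube([855, 196, 2021]); }
translate([0, 5804, 0]) cube([2940, 196, 2470]);
translate([0, 196, 0]) cube([196, 5608, 2470]);
translate([2744, 196, 0]) cube([196, 5608, 2470]);


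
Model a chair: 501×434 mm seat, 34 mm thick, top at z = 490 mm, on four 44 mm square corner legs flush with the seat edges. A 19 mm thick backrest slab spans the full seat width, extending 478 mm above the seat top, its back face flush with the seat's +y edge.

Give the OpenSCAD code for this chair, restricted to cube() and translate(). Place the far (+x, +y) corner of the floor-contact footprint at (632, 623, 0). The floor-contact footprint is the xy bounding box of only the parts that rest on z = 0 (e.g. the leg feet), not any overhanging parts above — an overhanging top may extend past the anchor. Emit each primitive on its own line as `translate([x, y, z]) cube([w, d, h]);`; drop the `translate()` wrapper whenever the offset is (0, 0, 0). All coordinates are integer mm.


translate([131, 189, 456]) cube([501, 434, 34]);
translate([131, 189, 0]) cube([44, 44, 456]);
translate([588, 189, 0]) cube([44, 44, 456]);
translate([131, 579, 0]) cube([44, 44, 456]);
translate([588, 579, 0]) cube([44, 44, 456]);
translate([131, 604, 490]) cube([501, 19, 478]);


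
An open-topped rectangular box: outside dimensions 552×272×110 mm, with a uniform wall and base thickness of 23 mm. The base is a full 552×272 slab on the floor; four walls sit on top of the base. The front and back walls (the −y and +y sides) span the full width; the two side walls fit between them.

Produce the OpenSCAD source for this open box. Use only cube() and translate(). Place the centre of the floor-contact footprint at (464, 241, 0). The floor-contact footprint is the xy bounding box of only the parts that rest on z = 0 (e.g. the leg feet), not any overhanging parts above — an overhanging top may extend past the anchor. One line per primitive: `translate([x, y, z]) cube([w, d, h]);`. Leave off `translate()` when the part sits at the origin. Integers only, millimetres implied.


translate([188, 105, 0]) cube([552, 272, 23]);
translate([188, 105, 23]) cube([552, 23, 87]);
translate([188, 354, 23]) cube([552, 23, 87]);
translate([188, 128, 23]) cube([23, 226, 87]);
translate([717, 128, 23]) cube([23, 226, 87]);


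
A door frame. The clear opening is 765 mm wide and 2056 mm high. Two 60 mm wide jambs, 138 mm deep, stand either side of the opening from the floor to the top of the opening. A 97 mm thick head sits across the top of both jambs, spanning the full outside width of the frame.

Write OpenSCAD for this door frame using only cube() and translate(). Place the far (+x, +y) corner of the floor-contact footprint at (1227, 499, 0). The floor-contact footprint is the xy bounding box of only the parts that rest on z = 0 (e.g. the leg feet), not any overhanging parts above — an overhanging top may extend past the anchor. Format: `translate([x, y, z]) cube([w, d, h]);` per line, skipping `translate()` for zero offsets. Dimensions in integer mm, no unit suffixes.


translate([342, 361, 0]) cube([60, 138, 2056]);
translate([1167, 361, 0]) cube([60, 138, 2056]);
translate([342, 361, 2056]) cube([885, 138, 97]);


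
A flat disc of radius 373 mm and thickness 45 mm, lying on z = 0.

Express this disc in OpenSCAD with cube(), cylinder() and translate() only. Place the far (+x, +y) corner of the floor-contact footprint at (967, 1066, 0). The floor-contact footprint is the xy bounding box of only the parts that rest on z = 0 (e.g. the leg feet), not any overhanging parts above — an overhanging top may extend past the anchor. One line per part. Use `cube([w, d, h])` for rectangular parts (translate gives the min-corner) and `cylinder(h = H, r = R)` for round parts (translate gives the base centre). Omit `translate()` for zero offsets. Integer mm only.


translate([594, 693, 0]) cylinder(h = 45, r = 373);


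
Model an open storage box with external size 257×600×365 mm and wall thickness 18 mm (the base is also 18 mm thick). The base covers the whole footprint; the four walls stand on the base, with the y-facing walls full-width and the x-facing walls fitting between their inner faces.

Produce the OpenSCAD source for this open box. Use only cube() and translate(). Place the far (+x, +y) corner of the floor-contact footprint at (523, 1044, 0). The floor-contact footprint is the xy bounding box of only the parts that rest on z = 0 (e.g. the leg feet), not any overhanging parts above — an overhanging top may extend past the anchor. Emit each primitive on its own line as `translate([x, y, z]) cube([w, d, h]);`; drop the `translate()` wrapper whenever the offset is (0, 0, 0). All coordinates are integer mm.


translate([266, 444, 0]) cube([257, 600, 18]);
translate([266, 444, 18]) cube([257, 18, 347]);
translate([266, 1026, 18]) cube([257, 18, 347]);
translate([266, 462, 18]) cube([18, 564, 347]);
translate([505, 462, 18]) cube([18, 564, 347]);


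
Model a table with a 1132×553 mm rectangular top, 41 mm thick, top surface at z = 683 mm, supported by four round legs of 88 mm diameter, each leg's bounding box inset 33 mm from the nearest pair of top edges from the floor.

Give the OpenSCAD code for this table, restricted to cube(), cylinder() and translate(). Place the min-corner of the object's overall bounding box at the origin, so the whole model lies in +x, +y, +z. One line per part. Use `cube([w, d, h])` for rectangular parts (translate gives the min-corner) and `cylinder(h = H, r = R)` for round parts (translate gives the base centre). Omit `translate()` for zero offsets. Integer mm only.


translate([0, 0, 642]) cube([1132, 553, 41]);
translate([77, 77, 0]) cylinder(h = 642, r = 44);
translate([1055, 77, 0]) cylinder(h = 642, r = 44);
translate([77, 476, 0]) cylinder(h = 642, r = 44);
translate([1055, 476, 0]) cylinder(h = 642, r = 44);


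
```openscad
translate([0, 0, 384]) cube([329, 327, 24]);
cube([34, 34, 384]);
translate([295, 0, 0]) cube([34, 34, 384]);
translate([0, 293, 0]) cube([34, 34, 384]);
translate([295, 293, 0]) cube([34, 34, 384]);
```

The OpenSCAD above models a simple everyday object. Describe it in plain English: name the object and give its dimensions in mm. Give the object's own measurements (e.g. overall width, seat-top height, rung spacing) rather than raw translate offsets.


A four-legged stool. The seat is a 329×327×24 mm slab whose top surface is at z = 408 mm; four square legs, each 34×34 mm in cross-section, run from the floor (z = 0) to the underside of the seat, each flush with a corner of the seat.


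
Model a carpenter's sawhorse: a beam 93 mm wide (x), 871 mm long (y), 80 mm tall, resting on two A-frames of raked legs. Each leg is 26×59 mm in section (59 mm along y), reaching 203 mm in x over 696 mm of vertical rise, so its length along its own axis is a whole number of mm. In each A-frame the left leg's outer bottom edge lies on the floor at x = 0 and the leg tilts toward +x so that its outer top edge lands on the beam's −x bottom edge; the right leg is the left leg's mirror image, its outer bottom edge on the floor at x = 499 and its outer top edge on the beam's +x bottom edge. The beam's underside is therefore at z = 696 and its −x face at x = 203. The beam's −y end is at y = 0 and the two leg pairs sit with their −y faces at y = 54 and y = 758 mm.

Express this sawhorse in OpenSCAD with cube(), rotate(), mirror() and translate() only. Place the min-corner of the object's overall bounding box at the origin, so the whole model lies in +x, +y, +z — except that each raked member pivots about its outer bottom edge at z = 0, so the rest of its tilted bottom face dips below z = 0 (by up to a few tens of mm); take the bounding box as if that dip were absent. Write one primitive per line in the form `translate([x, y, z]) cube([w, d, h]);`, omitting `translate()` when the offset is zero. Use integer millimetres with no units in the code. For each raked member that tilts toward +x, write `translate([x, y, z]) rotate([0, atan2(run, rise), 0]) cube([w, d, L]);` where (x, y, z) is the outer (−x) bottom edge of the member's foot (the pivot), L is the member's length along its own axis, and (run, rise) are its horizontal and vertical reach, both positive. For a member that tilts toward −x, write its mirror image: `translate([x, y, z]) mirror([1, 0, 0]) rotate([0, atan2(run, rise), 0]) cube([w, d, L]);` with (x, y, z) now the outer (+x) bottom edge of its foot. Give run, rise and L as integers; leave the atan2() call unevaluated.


// leg length = √(203² + 696²) = 725
// right-leg outer foot x = 2·203 + 93 = 499
// beam min-corner = (203, 0, 696)
translate([203, 0, 696]) cube([93, 871, 80]);
translate([0, 54, 0]) rotate([0, atan2(203, 696), 0]) cube([26, 59, 725]);
translate([499, 54, 0]) mirror([1, 0, 0]) rotate([0, atan2(203, 696), 0]) cube([26, 59, 725]);
translate([0, 758, 0]) rotate([0, atan2(203, 696), 0]) cube([26, 59, 725]);
translate([499, 758, 0]) mirror([1, 0, 0]) rotate([0, atan2(203, 696), 0]) cube([26, 59, 725]);


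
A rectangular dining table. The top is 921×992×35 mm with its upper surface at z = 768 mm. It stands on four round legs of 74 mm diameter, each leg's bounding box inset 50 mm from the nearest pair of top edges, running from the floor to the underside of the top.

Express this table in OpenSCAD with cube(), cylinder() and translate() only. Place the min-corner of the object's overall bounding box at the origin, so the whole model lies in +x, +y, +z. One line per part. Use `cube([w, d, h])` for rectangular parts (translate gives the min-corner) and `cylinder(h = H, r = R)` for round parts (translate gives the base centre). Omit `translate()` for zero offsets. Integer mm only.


translate([0, 0, 733]) cube([921, 992, 35]);
translate([87, 87, 0]) cylinder(h = 733, r = 37);
translate([834, 87, 0]) cylinder(h = 733, r = 37);
translate([87, 905, 0]) cylinder(h = 733, r = 37);
translate([834, 905, 0]) cylinder(h = 733, r = 37);


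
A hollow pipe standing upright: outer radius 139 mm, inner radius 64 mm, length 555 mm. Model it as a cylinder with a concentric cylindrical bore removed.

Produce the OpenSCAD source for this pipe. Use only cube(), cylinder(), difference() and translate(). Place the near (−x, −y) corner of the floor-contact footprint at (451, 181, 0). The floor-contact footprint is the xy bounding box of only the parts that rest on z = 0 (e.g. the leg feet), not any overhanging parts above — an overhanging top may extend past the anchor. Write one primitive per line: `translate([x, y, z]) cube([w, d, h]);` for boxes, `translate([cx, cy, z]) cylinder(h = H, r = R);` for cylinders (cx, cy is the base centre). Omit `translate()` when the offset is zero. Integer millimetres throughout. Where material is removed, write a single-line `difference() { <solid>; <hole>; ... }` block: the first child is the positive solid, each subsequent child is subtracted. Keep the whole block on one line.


difference() { translate([590, 320, 0]) cylinder(h = 555, r = 139); translate([590, 320, 0]) cylinder(h = 555, r = 64); }


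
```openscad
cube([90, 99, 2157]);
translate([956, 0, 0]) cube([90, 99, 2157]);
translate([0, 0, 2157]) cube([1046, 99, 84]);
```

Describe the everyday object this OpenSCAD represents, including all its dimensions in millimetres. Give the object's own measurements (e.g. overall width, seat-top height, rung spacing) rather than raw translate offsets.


A door frame. The clear opening is 866 mm wide and 2157 mm high. Two 90 mm wide jambs, 99 mm deep, stand either side of the opening from the floor to the top of the opening. A 84 mm thick head sits across the top of both jambs, spanning the full outside width of the frame.


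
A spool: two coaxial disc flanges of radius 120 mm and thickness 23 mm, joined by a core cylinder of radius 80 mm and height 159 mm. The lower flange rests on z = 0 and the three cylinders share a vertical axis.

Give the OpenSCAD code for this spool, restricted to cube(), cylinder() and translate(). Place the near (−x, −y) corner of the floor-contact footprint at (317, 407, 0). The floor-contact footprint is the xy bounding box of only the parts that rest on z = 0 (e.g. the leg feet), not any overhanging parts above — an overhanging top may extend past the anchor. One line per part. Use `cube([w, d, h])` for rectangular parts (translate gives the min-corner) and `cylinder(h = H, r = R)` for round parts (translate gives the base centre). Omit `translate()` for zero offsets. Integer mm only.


translate([437, 527, 0]) cylinder(h = 23, r = 120);
translate([437, 527, 23]) cylinder(h = 159, r = 80);
translate([437, 527, 182]) cylinder(h = 23, r = 120);


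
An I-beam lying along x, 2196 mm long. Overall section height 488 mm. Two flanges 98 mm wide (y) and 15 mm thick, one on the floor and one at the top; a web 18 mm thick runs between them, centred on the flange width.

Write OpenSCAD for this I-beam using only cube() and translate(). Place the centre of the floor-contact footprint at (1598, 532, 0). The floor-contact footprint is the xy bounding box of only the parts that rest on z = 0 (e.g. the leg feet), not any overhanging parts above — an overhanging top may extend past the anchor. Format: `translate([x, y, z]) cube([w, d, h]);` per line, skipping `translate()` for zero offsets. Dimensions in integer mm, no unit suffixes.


translate([500, 483, 0]) cube([2196, 98, 15]);
translate([500, 523, 15]) cube([2196, 18, 458]);
translate([500, 483, 473]) cube([2196, 98, 15]);


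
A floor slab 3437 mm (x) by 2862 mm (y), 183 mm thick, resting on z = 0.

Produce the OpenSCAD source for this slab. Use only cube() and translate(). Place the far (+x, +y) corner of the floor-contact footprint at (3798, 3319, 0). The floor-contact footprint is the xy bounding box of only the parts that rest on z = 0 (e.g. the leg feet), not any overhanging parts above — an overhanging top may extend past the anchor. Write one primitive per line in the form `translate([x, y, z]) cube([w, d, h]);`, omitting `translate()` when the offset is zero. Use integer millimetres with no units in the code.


translate([361, 457, 0]) cube([3437, 2862, 183]);


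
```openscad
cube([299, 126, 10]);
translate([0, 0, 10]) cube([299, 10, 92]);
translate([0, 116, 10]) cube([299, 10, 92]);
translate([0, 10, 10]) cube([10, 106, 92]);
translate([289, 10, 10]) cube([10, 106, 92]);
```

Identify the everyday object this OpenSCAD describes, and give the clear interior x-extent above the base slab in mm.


An open box. The internal width is 279 mm.

A 299×126 base slab with four walls standing on it — an open box. The base is 299 mm wide and the walls are 10 mm thick, so the internal width is 299 − 2 × 10 = 279 mm.


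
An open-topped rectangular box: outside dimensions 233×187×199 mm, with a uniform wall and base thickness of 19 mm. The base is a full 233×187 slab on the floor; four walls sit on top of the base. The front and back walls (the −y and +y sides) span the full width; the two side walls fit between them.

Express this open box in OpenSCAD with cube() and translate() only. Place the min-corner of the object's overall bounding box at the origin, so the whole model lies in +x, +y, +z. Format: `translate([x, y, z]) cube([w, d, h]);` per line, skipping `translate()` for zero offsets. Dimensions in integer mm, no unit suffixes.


cube([233, 187, 19]);
translate([0, 0, 19]) cube([233, 19, 180]);
translate([0, 168, 19]) cube([233, 19, 180]);
translate([0, 19, 19]) cube([19, 149, 180]);
translate([214, 19, 19]) cube([19, 149, 180]);


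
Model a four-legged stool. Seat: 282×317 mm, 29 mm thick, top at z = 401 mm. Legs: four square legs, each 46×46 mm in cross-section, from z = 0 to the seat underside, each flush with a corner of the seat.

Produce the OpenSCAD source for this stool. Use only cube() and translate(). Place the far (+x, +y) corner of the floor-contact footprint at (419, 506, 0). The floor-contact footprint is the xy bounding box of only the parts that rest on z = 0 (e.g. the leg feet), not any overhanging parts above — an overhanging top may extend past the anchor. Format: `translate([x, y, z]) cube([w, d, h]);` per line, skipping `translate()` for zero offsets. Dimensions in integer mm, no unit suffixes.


translate([137, 189, 372]) cube([282, 317, 29]);
translate([137, 189, 0]) cube([46, 46, 372]);
translate([373, 189, 0]) cube([46, 46, 372]);
translate([137, 460, 0]) cube([46, 46, 372]);
translate([373, 460, 0]) cube([46, 46, 372]);


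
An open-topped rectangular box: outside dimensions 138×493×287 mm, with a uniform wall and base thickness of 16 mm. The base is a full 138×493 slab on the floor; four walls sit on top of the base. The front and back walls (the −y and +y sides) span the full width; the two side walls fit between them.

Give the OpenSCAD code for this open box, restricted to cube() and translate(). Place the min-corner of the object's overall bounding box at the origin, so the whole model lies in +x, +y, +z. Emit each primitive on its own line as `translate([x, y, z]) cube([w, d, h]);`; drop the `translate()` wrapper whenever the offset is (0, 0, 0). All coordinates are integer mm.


cube([138, 493, 16]);
translate([0, 0, 16]) cube([138, 16, 271]);
translate([0, 477, 16]) cube([138, 16, 271]);
translate([0, 16, 16]) cube([16, 461, 271]);
translate([122, 16, 16]) cube([16, 461, 271]);
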